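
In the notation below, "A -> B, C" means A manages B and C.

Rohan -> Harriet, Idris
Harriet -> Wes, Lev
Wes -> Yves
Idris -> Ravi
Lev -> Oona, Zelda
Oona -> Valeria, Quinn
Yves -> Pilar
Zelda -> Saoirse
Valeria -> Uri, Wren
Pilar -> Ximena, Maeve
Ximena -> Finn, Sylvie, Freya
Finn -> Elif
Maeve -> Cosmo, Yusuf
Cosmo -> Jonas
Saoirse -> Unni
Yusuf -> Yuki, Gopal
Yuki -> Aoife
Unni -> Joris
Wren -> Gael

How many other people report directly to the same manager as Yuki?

1

Yuki reports to Yusuf. Yusuf's other direct reports are Gopal — 1 peer.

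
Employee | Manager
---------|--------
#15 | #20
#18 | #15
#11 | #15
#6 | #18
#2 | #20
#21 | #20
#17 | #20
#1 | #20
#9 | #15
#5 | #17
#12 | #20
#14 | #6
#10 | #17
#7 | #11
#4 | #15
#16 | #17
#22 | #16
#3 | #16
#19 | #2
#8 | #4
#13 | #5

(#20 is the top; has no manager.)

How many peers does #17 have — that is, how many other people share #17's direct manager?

#17 reports to #20. #20's other direct reports are #15, #2, #21, #1, #12 — 5 peers.

5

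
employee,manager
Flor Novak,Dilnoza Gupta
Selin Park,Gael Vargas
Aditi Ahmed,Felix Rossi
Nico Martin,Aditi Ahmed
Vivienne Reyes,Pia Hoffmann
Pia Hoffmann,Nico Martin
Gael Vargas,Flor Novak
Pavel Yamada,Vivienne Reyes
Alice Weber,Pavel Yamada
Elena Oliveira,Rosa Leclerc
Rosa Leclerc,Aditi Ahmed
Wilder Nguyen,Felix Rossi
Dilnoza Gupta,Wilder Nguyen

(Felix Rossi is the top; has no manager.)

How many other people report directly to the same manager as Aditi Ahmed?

Aditi Ahmed reports to Felix Rossi. Felix Rossi's other direct reports are Wilder Nguyen — 1 peer.

1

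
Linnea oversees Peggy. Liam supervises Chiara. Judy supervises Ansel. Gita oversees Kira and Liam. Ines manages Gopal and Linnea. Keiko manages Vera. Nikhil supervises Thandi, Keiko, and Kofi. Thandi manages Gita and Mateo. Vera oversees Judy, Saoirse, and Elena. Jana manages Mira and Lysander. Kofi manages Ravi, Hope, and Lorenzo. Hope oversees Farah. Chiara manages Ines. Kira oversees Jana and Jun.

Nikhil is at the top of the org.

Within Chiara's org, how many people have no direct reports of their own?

2

The people in Chiara's organization with no one reporting to them are Peggy, Gopal. That is 2.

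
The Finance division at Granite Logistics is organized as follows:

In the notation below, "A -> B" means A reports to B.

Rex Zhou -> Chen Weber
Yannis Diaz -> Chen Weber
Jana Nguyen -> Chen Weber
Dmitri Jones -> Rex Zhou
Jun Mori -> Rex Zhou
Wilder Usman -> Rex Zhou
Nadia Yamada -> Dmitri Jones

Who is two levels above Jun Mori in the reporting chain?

Jun Mori reports to Rex Zhou, and Rex Zhou reports to Chen Weber. So Jun Mori's skip-level manager is Chen Weber.

Chen Weber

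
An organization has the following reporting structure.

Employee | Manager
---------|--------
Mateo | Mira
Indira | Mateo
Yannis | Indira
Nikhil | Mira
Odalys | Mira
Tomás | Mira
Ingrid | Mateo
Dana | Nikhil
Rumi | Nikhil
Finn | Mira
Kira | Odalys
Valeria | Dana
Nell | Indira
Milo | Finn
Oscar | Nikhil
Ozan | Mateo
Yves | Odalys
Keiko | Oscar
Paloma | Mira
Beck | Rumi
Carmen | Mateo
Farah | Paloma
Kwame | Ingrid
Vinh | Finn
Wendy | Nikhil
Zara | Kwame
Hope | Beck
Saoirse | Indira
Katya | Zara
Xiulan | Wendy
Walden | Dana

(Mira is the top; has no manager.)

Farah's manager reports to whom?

Farah reports to Paloma, and Paloma reports to Mira. So Farah's skip-level manager is Mira.

Mira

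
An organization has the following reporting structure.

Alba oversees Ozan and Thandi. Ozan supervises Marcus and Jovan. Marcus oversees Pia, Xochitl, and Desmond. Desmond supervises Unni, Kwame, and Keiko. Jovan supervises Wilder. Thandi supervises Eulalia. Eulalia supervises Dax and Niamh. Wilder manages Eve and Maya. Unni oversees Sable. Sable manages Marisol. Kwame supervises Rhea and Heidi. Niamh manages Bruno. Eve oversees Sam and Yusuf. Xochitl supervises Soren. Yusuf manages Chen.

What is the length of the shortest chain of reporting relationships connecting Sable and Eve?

Sable is 4 levels below Ozan, and Eve is 3 levels below Ozan (their lowest common manager). The shortest path runs up from Sable to Ozan and back down to Eve: 4 + 3 = 7 links.

7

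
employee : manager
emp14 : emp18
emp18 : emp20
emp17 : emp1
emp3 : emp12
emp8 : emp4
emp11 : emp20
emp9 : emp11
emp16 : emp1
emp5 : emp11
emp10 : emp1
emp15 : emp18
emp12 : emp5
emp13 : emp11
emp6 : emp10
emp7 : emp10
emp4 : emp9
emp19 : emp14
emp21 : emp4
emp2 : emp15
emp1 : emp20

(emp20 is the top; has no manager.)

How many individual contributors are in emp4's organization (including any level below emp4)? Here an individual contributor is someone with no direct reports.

The people in emp4's organization with no one reporting to them are emp21, emp8. That is 2.

2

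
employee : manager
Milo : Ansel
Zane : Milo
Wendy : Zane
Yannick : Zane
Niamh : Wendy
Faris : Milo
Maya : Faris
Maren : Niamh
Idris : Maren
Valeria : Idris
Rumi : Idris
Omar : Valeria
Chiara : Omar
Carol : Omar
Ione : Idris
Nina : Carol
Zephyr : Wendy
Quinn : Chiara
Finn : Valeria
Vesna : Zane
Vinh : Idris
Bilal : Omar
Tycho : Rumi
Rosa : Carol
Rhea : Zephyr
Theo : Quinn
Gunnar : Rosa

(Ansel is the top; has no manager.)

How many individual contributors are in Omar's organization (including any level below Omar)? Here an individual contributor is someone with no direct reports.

4

The people in Omar's organization with no one reporting to them are Bilal, Gunnar, Nina, Theo. That is 4.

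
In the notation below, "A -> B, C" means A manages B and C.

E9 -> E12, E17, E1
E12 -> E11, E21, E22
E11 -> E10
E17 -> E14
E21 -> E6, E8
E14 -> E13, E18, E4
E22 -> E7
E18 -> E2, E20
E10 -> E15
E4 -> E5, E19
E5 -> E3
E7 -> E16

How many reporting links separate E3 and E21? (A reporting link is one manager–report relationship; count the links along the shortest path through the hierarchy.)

7

E3 is 5 levels below E9, and E21 is 2 levels below E9 (their lowest common manager). The shortest path runs up from E3 to E9 and back down to E21: 5 + 2 = 7 links.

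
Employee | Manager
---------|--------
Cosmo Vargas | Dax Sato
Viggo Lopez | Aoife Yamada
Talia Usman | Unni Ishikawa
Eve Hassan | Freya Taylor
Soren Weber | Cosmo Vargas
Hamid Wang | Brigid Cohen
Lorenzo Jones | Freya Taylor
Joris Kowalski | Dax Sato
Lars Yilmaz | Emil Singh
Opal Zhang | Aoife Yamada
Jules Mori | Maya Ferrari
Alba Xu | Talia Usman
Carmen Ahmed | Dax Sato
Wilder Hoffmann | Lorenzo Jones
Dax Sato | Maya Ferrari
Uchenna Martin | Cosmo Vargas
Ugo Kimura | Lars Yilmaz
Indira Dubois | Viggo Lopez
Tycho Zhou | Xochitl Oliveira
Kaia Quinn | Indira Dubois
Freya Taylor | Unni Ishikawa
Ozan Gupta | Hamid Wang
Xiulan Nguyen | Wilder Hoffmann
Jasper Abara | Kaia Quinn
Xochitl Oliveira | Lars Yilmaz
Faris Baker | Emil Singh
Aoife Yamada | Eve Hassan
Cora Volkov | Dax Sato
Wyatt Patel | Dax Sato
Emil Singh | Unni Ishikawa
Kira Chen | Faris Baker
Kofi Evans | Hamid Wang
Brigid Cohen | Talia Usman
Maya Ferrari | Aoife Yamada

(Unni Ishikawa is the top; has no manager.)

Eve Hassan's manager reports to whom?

Unni Ishikawa

Eve Hassan reports to Freya Taylor, and Freya Taylor reports to Unni Ishikawa. So Eve Hassan's skip-level manager is Unni Ishikawa.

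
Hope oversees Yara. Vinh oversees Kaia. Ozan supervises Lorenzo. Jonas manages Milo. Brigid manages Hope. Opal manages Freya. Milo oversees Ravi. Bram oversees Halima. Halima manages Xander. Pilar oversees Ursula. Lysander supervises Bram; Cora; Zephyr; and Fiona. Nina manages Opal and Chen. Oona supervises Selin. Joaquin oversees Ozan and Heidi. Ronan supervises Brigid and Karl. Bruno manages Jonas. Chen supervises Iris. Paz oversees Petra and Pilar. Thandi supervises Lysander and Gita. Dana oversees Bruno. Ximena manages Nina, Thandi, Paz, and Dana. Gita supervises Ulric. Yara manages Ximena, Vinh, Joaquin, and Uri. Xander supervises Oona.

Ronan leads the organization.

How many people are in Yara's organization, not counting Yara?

34

Yara directly manages Ximena, Vinh, Joaquin, Uri. Under Ximena: Nina, Chen, Iris, Opal, Freya, Dana, Bruno, Jonas, Milo, Ravi, Paz, Petra, Pilar, Ursula, Thandi, Gita, Ulric, Lysander, Fiona, Zephyr, Cora, Bram, Halima, Xander, Oona, Selin (26). Under Vinh: Kaia (1). Under Joaquin: Heidi, Ozan, Lorenzo (3). Uri has no reports. So Yara's organization is 4 direct reports plus everyone under them: 27 + 2 + 4 + 1 = 34.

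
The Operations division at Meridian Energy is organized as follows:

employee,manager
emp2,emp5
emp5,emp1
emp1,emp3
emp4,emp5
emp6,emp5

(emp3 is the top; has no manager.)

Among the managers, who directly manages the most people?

Direct-report counts: emp3 has 1; emp1 has 1; emp5 has 3. The largest is 3, held by emp5.

emp5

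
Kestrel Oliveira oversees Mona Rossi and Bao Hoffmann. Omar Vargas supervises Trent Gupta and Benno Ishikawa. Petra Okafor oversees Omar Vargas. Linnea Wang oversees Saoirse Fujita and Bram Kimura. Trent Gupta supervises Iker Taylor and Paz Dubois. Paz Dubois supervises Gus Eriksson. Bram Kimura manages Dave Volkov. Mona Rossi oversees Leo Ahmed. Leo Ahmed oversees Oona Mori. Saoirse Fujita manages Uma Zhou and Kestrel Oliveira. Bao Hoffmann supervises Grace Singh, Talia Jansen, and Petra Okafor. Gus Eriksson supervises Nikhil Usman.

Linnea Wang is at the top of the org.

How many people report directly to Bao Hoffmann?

Bao Hoffmann directly manages Petra Okafor, Grace Singh, Talia Jansen. That is 3 direct reports.

3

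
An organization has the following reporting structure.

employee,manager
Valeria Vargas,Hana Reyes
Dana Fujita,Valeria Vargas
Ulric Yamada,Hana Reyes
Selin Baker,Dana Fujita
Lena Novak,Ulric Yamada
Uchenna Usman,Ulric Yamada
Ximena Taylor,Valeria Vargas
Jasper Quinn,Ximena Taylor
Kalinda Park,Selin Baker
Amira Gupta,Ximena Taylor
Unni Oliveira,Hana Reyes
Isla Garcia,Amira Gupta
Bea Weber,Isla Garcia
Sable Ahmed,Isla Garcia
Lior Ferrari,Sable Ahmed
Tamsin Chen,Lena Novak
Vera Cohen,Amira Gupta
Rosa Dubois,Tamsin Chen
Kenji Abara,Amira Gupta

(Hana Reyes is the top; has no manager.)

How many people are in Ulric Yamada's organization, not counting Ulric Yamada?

Ulric Yamada directly manages Lena Novak, Uchenna Usman. Under Lena Novak: Tamsin Chen, Rosa Dubois (2). Uchenna Usman has no reports. So Ulric Yamada's organization is 2 direct reports plus everyone under them: 3 + 1 = 4.

4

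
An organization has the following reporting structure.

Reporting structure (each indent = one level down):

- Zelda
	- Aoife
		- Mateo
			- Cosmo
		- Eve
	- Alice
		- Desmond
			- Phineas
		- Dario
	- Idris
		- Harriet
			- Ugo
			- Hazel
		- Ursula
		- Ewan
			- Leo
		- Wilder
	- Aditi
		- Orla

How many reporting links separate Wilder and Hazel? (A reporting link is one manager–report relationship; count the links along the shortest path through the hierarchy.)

Wilder is 1 level below Idris, and Hazel is 2 levels below Idris (their lowest common manager). The shortest path runs up from Wilder to Idris and back down to Hazel: 1 + 2 = 3 links.

3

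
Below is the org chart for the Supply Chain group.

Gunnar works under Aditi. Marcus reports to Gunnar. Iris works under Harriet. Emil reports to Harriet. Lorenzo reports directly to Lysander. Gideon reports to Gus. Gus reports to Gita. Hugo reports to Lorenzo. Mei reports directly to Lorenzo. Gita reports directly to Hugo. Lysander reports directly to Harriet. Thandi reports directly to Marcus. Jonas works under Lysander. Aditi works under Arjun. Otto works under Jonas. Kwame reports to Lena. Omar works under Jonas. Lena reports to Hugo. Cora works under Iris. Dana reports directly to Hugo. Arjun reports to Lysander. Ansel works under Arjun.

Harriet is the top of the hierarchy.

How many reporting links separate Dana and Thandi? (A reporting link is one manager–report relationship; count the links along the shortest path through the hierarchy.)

Dana is 3 levels below Lysander, and Thandi is 5 levels below Lysander (their lowest common manager). The shortest path runs up from Dana to Lysander and back down to Thandi: 3 + 5 = 8 links.

8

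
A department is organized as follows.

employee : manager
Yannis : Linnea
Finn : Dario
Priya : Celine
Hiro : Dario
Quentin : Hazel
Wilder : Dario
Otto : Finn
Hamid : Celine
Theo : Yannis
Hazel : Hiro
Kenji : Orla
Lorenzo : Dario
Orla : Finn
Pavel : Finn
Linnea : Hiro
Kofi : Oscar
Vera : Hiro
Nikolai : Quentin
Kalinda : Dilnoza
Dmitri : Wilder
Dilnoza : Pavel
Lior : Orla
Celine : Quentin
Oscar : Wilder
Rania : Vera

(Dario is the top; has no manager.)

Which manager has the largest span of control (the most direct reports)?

Dario

Direct-report counts: Dario has 4; Finn has 3; Orla has 2; Pavel has 1; Dilnoza has 1; Hiro has 3; Vera has 1; Linnea has 1; Yannis has 1; Hazel has 1; Quentin has 2; Celine has 2; Wilder has 2; Oscar has 1. The largest is 4, held by Dario.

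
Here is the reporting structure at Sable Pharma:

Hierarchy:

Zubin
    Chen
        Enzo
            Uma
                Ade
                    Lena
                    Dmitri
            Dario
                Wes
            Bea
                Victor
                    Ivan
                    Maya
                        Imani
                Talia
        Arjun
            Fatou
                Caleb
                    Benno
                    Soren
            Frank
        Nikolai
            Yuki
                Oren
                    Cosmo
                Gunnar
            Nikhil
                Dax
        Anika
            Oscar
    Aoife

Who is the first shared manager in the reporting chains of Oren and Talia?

Oren's chain of managers is Yuki, Nikolai, Chen, Zubin. Talia's chain of managers is Bea, Enzo, Chen, Zubin. The first manager that appears in both chains is Chen.

Chen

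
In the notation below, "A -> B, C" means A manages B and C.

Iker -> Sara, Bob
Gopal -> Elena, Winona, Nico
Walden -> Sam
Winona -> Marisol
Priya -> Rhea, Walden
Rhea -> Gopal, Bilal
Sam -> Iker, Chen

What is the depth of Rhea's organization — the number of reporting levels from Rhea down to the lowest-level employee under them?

The longest chain under Rhea runs Rhea → Gopal → Winona → Marisol, which is 3 levels below Rhea.

3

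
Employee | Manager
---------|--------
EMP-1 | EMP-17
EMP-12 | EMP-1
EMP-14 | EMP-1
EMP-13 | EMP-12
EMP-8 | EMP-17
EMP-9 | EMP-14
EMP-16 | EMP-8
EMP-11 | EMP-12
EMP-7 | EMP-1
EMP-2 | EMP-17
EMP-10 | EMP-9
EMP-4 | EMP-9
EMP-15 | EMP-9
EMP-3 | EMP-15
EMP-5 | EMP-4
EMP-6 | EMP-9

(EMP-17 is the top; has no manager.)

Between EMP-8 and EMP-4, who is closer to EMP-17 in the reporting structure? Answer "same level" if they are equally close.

EMP-8

EMP-8 is 1 level below EMP-17; EMP-4 is 4. EMP-8 is higher.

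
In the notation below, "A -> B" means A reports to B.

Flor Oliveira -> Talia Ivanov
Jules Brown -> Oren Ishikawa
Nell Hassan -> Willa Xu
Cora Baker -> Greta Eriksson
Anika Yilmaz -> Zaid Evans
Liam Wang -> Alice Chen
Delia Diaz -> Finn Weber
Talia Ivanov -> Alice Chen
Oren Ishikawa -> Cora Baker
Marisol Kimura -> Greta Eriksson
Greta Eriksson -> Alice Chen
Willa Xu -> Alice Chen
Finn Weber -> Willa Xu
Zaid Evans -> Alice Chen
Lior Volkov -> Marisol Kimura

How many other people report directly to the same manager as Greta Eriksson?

Greta Eriksson reports to Alice Chen. Alice Chen's other direct reports are Willa Xu, Liam Wang, Talia Ivanov, Zaid Evans — 4 peers.

4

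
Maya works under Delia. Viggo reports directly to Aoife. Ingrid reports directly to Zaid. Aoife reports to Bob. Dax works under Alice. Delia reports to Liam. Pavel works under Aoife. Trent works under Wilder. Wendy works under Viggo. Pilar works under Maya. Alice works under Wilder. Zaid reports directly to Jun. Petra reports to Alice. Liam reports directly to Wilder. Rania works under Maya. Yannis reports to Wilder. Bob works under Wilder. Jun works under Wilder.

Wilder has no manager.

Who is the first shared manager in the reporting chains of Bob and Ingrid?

Wilder

Bob's chain of managers is Wilder. Ingrid's chain of managers is Zaid, Jun, Wilder. The first manager that appears in both chains is Wilder.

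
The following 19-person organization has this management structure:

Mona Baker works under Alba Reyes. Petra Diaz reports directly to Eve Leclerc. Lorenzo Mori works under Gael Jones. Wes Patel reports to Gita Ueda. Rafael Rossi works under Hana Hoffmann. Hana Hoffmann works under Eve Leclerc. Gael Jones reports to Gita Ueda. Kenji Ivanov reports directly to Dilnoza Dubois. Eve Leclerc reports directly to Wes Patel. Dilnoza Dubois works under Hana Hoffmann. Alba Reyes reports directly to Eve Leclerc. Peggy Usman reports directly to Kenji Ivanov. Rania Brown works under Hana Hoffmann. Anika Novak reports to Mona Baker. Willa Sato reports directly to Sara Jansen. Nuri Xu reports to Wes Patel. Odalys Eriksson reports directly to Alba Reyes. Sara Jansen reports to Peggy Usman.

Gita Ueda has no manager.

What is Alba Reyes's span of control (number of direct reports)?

2

Alba Reyes directly manages Odalys Eriksson, Mona Baker. That is 2 direct reports.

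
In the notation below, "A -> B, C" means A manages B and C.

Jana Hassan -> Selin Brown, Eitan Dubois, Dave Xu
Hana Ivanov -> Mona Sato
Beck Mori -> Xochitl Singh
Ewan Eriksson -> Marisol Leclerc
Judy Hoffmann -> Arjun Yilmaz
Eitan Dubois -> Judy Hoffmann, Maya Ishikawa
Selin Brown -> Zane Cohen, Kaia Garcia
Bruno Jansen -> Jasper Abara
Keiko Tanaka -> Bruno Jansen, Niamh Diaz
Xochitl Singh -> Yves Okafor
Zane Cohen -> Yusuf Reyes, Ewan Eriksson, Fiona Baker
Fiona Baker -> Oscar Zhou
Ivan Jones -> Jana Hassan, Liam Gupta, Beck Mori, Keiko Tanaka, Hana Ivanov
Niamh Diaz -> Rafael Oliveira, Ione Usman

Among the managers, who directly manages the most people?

Direct-report counts: Ivan Jones has 5; Hana Ivanov has 1; Keiko Tanaka has 2; Niamh Diaz has 2; Bruno Jansen has 1; Beck Mori has 1; Xochitl Singh has 1; Jana Hassan has 3; Eitan Dubois has 2; Judy Hoffmann has 1; Selin Brown has 2; Zane Cohen has 3; Fiona Baker has 1; Ewan Eriksson has 1. The largest is 5, held by Ivan Jones.

Ivan Jones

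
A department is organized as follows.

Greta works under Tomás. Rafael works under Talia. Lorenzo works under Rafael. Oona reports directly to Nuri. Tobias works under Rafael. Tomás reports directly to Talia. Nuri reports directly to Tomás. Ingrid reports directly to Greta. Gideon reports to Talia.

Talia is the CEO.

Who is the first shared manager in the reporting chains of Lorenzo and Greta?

Lorenzo's chain of managers is Rafael, Talia. Greta's chain of managers is Tomás, Talia. The first manager that appears in both chains is Talia.

Talia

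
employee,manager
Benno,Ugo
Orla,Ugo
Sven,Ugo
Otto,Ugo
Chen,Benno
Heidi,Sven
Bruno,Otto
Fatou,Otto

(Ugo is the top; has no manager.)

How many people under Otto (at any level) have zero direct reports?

2

The people in Otto's organization with no one reporting to them are Fatou, Bruno. That is 2.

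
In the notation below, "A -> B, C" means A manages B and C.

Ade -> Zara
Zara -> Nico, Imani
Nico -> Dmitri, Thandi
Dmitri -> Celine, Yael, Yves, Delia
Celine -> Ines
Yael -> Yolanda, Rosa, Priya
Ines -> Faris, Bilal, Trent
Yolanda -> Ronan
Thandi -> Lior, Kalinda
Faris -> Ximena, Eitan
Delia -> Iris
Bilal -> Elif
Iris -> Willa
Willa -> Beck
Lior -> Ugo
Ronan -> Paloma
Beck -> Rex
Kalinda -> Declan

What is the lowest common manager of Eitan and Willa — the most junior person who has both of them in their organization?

Dmitri

Eitan's chain of managers is Faris, Ines, Celine, Dmitri, Nico, Zara, Ade. Willa's chain of managers is Iris, Delia, Dmitri, Nico, Zara, Ade. The first manager that appears in both chains is Dmitri.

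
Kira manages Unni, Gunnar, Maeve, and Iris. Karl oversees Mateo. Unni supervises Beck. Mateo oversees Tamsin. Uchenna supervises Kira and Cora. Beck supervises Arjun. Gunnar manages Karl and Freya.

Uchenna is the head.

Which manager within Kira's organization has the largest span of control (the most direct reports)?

Kira

Direct-report counts within Kira's organization: Kira has 4; Unni has 1; Beck has 1; Gunnar has 2; Karl has 1; Mateo has 1. The largest is 4, held by Kira.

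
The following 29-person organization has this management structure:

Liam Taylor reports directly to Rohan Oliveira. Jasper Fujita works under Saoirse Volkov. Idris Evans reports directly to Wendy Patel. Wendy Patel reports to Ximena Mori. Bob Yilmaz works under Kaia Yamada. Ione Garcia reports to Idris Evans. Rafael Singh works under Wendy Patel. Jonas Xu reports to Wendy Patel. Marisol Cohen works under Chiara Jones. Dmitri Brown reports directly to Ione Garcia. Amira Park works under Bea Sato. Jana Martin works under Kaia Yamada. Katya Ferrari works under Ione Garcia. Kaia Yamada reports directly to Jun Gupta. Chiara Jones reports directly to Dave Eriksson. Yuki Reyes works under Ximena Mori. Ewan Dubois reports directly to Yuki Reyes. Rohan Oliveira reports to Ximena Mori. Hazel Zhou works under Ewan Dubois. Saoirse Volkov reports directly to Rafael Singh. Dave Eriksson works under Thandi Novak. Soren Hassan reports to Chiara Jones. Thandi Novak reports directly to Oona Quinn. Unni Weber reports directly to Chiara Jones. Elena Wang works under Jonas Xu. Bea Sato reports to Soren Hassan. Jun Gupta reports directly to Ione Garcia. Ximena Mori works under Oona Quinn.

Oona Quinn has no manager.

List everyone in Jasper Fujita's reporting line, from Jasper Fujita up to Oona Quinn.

Jasper Fujita reports to Saoirse Volkov. Saoirse Volkov reports to Rafael Singh. Rafael Singh reports to Wendy Patel. Wendy Patel reports to Ximena Mori. Ximena Mori reports to Oona Quinn. Oona Quinn is at the top.

Jasper Fujita -> Saoirse Volkov -> Rafael Singh -> Wendy Patel -> Ximena Mori -> Oona Quinn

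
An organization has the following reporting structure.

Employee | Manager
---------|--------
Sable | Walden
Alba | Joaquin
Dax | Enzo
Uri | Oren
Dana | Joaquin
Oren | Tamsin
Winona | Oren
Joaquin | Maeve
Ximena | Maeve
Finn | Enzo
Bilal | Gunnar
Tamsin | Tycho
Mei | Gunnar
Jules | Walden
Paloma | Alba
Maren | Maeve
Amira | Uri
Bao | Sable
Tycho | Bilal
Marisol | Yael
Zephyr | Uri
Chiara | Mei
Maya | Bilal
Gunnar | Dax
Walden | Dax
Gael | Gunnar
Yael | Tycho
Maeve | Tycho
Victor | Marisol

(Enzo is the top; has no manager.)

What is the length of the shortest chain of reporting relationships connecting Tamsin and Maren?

3

Tamsin is 1 level below Tycho, and Maren is 2 levels below Tycho (their lowest common manager). The shortest path runs up from Tamsin to Tycho and back down to Maren: 1 + 2 = 3 links.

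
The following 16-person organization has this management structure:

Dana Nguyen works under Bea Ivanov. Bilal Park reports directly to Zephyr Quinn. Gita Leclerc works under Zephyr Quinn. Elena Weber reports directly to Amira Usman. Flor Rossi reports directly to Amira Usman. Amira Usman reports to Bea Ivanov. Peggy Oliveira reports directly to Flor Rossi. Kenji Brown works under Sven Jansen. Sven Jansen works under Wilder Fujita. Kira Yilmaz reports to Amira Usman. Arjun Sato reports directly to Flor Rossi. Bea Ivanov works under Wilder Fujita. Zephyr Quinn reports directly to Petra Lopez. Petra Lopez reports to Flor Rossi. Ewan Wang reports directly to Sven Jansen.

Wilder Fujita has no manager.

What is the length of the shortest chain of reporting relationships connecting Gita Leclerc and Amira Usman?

Gita Leclerc is in Amira Usman's organization: the chain from Gita Leclerc up to Amira Usman is Gita Leclerc → Zephyr Quinn → Petra Lopez → Flor Rossi → Amira Usman, which is 4 links.

4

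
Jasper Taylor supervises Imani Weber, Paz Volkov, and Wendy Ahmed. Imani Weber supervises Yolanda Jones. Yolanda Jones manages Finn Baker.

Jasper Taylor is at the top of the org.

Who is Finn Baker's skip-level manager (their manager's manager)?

Finn Baker reports to Yolanda Jones, and Yolanda Jones reports to Imani Weber. So Finn Baker's skip-level manager is Imani Weber.

Imani Weber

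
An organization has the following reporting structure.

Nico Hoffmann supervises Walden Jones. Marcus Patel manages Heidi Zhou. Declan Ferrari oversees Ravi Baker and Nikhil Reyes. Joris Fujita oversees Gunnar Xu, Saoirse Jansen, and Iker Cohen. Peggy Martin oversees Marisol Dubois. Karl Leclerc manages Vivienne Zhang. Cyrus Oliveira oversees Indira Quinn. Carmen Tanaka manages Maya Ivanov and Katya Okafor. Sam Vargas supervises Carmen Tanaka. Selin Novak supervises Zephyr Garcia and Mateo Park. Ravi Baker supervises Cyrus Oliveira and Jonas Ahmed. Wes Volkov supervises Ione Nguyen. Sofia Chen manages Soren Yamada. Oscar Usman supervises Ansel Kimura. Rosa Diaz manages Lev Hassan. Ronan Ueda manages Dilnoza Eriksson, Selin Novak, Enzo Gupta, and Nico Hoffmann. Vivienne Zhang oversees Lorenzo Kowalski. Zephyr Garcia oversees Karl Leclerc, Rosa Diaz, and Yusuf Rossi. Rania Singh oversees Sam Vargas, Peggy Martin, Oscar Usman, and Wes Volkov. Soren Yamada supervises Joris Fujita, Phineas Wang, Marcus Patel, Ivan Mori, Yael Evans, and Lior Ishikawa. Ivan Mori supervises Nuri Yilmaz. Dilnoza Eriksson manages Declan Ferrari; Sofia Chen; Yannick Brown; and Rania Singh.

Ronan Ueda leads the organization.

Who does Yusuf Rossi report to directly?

Zephyr Garcia

Yusuf Rossi reports directly to Zephyr Garcia.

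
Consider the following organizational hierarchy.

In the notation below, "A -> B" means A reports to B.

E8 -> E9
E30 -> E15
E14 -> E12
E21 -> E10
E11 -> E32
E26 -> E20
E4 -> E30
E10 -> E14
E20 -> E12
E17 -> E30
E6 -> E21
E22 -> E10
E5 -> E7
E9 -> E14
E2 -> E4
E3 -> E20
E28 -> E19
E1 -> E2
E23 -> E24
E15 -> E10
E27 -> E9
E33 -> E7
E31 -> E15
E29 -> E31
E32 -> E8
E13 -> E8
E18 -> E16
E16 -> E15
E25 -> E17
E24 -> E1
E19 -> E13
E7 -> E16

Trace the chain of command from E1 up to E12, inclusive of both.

E1 -> E2 -> E4 -> E30 -> E15 -> E10 -> E14 -> E12

E1 reports to E2. E2 reports to E4. E4 reports to E30. E30 reports to E15. E15 reports to E10. E10 reports to E14. E14 reports to E12. E12 is at the top.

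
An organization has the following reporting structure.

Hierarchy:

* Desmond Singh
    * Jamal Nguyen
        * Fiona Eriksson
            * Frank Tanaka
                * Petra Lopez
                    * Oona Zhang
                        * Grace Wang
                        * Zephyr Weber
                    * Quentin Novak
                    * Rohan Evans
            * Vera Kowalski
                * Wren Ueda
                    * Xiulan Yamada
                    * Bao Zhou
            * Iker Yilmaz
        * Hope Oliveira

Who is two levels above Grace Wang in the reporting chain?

Grace Wang reports to Oona Zhang, and Oona Zhang reports to Petra Lopez. So Grace Wang's skip-level manager is Petra Lopez.

Petra Lopez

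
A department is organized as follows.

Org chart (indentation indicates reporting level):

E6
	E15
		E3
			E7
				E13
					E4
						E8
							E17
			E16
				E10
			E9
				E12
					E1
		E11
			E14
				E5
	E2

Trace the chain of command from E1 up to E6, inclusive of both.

E1 -> E12 -> E9 -> E3 -> E15 -> E6

E1 reports to E12. E12 reports to E9. E9 reports to E3. E3 reports to E15. E15 reports to E6. E6 is at the top.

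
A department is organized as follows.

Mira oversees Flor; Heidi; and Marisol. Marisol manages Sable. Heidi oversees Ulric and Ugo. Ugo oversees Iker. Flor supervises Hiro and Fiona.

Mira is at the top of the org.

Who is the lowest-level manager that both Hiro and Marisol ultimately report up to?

Hiro's chain of managers is Flor, Mira. Marisol's chain of managers is Mira. The first manager that appears in both chains is Mira.

Mira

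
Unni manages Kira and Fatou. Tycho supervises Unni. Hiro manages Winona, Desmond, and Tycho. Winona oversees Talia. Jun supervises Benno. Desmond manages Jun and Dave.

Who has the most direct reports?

Hiro

Direct-report counts: Hiro has 3; Tycho has 1; Unni has 2; Desmond has 2; Jun has 1; Winona has 1. The largest is 3, held by Hiro.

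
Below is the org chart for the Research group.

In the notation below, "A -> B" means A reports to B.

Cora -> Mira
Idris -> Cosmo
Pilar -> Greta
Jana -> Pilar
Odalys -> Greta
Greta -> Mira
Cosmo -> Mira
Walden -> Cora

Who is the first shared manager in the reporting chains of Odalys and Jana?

Greta

Odalys's chain of managers is Greta, Mira. Jana's chain of managers is Pilar, Greta, Mira. The first manager that appears in both chains is Greta.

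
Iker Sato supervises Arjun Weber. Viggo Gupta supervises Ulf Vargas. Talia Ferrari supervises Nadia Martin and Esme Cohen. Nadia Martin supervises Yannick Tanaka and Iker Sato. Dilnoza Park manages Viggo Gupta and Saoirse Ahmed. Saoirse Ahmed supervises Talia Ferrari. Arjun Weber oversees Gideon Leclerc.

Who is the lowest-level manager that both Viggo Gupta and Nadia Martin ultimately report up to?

Dilnoza Park

Viggo Gupta's chain of managers is Dilnoza Park. Nadia Martin's chain of managers is Talia Ferrari, Saoirse Ahmed, Dilnoza Park. The first manager that appears in both chains is Dilnoza Park.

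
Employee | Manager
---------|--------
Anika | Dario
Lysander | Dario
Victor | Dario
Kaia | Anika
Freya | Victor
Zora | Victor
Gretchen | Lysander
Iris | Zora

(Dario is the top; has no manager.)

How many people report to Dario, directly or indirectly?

Dario directly manages Victor, Anika, Lysander. Under Victor: Freya, Zora, Iris (3). Under Anika: Kaia (1). Under Lysander: Gretchen (1). So Dario's organization is 3 direct reports plus everyone under them: 4 + 2 + 2 = 8.

8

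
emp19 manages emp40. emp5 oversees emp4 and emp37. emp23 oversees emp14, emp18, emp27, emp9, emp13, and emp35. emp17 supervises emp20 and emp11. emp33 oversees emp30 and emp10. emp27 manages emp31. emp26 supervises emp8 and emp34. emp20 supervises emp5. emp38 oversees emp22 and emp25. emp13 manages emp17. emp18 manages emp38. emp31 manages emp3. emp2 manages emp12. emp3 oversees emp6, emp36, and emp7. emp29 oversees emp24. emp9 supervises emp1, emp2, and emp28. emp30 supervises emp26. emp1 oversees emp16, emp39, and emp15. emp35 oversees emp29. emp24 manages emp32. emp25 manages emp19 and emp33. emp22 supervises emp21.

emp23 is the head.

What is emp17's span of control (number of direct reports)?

2

emp17 directly manages emp20, emp11. That is 2 direct reports.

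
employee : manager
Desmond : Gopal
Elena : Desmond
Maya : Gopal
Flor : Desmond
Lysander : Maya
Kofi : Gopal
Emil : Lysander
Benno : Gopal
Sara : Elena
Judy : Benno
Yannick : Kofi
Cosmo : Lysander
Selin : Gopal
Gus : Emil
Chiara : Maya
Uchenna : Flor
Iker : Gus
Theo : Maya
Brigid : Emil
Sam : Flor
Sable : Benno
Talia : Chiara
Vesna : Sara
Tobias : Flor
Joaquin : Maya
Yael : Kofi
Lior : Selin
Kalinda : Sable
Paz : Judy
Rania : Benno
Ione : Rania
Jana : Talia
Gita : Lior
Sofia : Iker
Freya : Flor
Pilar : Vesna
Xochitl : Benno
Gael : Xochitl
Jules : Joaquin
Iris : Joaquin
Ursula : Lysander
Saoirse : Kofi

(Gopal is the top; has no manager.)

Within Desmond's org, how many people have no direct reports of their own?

The people in Desmond's organization with no one reporting to them are Freya, Tobias, Sam, Uchenna, Pilar. That is 5.

5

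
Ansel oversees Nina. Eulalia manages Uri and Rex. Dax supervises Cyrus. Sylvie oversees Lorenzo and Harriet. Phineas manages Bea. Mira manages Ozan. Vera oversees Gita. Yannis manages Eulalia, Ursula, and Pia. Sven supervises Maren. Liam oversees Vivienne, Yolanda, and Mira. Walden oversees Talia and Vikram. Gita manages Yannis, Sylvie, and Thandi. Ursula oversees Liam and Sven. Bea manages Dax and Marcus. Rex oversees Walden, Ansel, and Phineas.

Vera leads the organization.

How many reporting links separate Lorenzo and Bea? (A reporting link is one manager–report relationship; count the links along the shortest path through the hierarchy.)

7

Lorenzo is 2 levels below Gita, and Bea is 5 levels below Gita (their lowest common manager). The shortest path runs up from Lorenzo to Gita and back down to Bea: 2 + 5 = 7 links.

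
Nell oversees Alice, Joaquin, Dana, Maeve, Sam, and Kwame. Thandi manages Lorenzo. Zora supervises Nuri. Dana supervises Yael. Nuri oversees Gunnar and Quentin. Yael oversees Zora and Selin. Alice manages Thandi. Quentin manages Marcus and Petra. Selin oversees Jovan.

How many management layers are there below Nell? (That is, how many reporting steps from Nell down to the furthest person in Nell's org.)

6

The longest chain under Nell runs Nell → Dana → Yael → Zora → Nuri → Quentin → Petra, which is 6 levels below Nell.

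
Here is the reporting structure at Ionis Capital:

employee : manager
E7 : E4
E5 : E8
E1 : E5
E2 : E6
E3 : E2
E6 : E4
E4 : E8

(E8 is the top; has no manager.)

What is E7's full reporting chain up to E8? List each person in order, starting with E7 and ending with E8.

E7 reports to E4. E4 reports to E8. E8 is at the top.

E7 -> E4 -> E8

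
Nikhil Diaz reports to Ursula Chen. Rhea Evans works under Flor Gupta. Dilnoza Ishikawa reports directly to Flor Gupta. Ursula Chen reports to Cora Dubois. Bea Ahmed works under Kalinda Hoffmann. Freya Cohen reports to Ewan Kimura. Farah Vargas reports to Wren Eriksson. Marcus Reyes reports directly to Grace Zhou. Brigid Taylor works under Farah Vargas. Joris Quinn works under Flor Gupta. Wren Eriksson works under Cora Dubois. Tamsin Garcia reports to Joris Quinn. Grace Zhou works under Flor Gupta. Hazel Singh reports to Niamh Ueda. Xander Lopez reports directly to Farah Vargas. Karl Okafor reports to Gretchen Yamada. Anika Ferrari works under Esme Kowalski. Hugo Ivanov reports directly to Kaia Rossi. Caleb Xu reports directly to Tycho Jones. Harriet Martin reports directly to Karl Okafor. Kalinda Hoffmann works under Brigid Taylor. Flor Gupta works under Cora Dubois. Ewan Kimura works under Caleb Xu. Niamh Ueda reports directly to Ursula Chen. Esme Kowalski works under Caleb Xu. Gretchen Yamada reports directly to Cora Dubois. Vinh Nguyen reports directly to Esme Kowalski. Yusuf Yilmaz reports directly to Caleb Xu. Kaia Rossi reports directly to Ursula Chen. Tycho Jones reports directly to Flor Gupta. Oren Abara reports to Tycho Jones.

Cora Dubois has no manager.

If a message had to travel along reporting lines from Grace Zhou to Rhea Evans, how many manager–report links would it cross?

Grace Zhou is 1 level below Flor Gupta, and Rhea Evans is 1 level below Flor Gupta (their lowest common manager). The shortest path runs up from Grace Zhou to Flor Gupta and back down to Rhea Evans: 1 + 1 = 2 links.

2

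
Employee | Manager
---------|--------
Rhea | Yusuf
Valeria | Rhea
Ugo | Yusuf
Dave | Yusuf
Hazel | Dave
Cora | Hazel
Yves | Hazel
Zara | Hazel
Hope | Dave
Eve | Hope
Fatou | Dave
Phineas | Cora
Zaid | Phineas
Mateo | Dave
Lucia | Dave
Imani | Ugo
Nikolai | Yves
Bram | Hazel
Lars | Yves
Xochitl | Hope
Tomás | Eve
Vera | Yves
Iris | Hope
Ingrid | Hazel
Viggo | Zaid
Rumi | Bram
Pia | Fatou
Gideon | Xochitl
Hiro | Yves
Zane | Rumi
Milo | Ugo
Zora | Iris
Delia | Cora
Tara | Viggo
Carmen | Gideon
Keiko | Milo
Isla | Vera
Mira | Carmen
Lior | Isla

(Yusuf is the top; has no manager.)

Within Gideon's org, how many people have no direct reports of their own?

The only person in Gideon's organization with no one reporting to them is Mira. That is 1.

1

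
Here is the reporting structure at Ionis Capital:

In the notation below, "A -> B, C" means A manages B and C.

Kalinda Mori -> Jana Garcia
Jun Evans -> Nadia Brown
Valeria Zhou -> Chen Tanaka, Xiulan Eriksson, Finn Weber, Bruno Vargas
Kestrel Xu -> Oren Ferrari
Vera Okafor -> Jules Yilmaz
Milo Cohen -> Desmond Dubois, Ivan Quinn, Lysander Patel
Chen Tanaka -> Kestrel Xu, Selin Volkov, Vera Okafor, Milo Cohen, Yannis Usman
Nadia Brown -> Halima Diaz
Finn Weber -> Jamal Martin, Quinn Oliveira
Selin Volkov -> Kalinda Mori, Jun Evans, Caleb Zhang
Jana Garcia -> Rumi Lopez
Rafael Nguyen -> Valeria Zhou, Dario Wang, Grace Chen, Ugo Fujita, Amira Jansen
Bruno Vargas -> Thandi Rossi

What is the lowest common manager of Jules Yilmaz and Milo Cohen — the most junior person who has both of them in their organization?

Jules Yilmaz's chain of managers is Vera Okafor, Chen Tanaka, Valeria Zhou, Rafael Nguyen. Milo Cohen's chain of managers is Chen Tanaka, Valeria Zhou, Rafael Nguyen. The first manager that appears in both chains is Chen Tanaka.

Chen Tanaka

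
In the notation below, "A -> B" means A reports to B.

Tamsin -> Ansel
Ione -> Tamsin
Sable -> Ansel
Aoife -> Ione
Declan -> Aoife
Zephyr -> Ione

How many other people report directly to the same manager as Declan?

Declan reports to Aoife, and Aoife has no other direct reports. Declan has 0 peers.

0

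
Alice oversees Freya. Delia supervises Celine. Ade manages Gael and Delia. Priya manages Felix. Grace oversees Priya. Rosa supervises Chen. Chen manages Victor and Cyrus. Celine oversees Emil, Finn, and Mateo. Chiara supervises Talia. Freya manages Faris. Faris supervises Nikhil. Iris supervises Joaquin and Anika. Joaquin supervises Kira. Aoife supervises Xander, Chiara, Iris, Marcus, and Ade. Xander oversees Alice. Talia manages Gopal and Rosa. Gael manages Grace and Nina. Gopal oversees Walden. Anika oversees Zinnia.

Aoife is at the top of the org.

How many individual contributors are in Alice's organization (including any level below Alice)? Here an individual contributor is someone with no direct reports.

The only person in Alice's organization with no one reporting to them is Nikhil. That is 1.

1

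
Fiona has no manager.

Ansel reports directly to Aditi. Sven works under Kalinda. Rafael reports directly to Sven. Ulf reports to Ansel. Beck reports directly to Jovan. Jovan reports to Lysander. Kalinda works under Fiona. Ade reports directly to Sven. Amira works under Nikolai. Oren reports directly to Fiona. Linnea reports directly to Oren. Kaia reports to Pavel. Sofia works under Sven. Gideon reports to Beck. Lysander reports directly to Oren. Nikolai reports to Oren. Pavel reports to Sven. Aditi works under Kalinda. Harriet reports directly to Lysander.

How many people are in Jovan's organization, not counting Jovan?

2

Jovan directly manages Beck. Under Beck: Gideon (1). That's 2 in total.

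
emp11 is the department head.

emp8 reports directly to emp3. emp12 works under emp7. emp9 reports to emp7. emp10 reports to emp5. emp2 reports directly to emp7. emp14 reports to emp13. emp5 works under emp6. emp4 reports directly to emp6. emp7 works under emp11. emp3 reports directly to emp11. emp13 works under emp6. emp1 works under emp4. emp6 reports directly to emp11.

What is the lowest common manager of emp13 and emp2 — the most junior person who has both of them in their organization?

emp13's chain of managers is emp6, emp11. emp2's chain of managers is emp7, emp11. The first manager that appears in both chains is emp11.

emp11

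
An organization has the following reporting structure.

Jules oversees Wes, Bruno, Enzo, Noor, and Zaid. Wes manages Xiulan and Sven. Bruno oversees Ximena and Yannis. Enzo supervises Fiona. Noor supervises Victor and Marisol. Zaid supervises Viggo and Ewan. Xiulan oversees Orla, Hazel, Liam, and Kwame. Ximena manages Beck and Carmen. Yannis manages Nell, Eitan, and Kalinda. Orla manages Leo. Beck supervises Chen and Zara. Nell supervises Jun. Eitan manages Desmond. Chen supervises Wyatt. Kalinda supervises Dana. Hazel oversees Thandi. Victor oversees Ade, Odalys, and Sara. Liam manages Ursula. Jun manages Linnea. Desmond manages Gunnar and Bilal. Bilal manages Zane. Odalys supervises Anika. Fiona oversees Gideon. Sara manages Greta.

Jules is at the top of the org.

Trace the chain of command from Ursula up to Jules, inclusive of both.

Ursula reports to Liam. Liam reports to Xiulan. Xiulan reports to Wes. Wes reports to Jules. Jules is at the top.

Ursula -> Liam -> Xiulan -> Wes -> Jules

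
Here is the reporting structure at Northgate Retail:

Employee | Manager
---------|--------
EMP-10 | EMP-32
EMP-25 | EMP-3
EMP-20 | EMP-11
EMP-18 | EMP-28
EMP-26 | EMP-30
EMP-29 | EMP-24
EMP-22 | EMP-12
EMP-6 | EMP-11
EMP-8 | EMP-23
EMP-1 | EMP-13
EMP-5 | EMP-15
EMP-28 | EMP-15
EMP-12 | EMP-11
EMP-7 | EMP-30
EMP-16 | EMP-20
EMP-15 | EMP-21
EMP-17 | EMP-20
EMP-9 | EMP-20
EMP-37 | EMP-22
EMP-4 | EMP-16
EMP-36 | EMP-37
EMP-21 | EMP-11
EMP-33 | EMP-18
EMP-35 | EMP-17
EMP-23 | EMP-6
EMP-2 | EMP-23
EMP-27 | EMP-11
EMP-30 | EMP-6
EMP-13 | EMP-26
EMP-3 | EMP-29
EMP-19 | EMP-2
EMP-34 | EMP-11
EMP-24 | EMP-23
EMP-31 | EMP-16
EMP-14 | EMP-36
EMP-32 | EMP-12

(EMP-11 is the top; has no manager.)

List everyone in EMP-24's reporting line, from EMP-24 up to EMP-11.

EMP-24 -> EMP-23 -> EMP-6 -> EMP-11

EMP-24 reports to EMP-23. EMP-23 reports to EMP-6. EMP-6 reports to EMP-11. EMP-11 is at the top.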